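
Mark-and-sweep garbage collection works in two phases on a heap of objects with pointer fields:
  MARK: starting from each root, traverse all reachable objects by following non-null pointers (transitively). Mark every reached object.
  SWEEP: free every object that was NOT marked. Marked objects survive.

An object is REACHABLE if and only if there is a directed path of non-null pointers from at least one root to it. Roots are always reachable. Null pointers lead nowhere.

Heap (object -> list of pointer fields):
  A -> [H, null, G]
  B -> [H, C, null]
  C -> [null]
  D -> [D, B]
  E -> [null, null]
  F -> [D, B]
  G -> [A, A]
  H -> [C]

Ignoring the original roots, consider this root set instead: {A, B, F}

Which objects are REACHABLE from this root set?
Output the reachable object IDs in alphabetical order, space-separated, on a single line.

Roots: A B F
Mark A: refs=H null G, marked=A
Mark B: refs=H C null, marked=A B
Mark F: refs=D B, marked=A B F
Mark H: refs=C, marked=A B F H
Mark G: refs=A A, marked=A B F G H
Mark C: refs=null, marked=A B C F G H
Mark D: refs=D B, marked=A B C D F G H
Unmarked (collected): E

Answer: A B C D F G H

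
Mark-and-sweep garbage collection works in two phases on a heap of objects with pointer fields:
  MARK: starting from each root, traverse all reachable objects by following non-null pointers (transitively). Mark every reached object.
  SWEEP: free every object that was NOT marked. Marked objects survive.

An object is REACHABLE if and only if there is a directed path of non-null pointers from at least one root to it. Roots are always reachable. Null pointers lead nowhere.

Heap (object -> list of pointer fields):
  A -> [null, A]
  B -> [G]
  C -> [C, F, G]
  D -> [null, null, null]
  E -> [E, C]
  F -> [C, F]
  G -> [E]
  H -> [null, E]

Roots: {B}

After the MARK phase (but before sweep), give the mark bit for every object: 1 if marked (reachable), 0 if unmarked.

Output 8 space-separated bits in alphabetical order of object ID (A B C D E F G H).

Roots: B
Mark B: refs=G, marked=B
Mark G: refs=E, marked=B G
Mark E: refs=E C, marked=B E G
Mark C: refs=C F G, marked=B C E G
Mark F: refs=C F, marked=B C E F G
Unmarked (collected): A D H

Answer: 0 1 1 0 1 1 1 0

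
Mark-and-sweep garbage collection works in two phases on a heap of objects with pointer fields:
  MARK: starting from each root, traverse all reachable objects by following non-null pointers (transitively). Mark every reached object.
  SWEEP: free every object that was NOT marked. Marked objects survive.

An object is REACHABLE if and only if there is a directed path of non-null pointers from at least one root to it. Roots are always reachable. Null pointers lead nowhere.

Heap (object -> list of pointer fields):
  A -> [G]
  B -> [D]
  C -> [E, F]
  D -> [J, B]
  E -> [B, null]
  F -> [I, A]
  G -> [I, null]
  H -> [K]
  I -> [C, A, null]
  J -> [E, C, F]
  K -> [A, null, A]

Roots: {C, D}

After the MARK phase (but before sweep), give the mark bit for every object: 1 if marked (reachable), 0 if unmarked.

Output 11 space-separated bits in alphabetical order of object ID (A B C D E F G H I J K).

Roots: C D
Mark C: refs=E F, marked=C
Mark D: refs=J B, marked=C D
Mark E: refs=B null, marked=C D E
Mark F: refs=I A, marked=C D E F
Mark J: refs=E C F, marked=C D E F J
Mark B: refs=D, marked=B C D E F J
Mark I: refs=C A null, marked=B C D E F I J
Mark A: refs=G, marked=A B C D E F I J
Mark G: refs=I null, marked=A B C D E F G I J
Unmarked (collected): H K

Answer: 1 1 1 1 1 1 1 0 1 1 0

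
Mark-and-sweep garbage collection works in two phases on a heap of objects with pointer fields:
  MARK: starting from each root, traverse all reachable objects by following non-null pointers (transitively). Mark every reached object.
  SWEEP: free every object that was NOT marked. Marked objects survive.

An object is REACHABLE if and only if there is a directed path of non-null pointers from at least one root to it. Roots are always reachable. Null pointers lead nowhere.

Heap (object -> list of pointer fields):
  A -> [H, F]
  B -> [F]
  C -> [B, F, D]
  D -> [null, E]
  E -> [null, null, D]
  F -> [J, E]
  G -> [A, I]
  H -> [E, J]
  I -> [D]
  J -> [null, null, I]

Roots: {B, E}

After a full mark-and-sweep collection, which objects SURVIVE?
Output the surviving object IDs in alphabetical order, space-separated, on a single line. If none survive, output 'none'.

Roots: B E
Mark B: refs=F, marked=B
Mark E: refs=null null D, marked=B E
Mark F: refs=J E, marked=B E F
Mark D: refs=null E, marked=B D E F
Mark J: refs=null null I, marked=B D E F J
Mark I: refs=D, marked=B D E F I J
Unmarked (collected): A C G H

Answer: B D E F I J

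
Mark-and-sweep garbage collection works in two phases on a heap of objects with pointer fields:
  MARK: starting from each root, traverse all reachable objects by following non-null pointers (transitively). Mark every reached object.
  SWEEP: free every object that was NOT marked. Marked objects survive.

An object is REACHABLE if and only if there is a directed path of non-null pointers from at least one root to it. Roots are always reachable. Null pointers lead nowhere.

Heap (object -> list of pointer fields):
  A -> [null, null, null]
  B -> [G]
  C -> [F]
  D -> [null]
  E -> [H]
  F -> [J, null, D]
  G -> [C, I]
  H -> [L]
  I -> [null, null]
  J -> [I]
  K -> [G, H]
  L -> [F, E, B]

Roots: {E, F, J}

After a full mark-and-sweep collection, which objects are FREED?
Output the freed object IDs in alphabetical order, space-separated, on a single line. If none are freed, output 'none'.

Roots: E F J
Mark E: refs=H, marked=E
Mark F: refs=J null D, marked=E F
Mark J: refs=I, marked=E F J
Mark H: refs=L, marked=E F H J
Mark D: refs=null, marked=D E F H J
Mark I: refs=null null, marked=D E F H I J
Mark L: refs=F E B, marked=D E F H I J L
Mark B: refs=G, marked=B D E F H I J L
Mark G: refs=C I, marked=B D E F G H I J L
Mark C: refs=F, marked=B C D E F G H I J L
Unmarked (collected): A K

Answer: A K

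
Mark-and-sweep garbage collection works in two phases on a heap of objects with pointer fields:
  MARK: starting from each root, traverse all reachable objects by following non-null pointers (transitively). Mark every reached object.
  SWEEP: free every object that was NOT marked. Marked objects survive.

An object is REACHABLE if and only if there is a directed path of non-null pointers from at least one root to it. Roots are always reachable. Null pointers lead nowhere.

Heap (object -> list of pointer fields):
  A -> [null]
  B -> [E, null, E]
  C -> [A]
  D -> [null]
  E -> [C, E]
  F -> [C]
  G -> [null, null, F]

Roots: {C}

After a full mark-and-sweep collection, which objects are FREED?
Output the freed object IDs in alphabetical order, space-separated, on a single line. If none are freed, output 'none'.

Roots: C
Mark C: refs=A, marked=C
Mark A: refs=null, marked=A C
Unmarked (collected): B D E F G

Answer: B D E F G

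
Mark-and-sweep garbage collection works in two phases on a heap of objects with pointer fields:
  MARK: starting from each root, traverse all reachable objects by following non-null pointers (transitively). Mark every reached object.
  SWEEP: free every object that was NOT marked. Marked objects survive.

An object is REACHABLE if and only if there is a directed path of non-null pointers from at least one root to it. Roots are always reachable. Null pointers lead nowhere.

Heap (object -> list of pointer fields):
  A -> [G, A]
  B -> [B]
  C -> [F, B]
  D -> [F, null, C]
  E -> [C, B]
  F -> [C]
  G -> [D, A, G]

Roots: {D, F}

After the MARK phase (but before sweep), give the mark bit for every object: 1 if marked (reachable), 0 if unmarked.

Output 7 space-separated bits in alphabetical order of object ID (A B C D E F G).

Roots: D F
Mark D: refs=F null C, marked=D
Mark F: refs=C, marked=D F
Mark C: refs=F B, marked=C D F
Mark B: refs=B, marked=B C D F
Unmarked (collected): A E G

Answer: 0 1 1 1 0 1 0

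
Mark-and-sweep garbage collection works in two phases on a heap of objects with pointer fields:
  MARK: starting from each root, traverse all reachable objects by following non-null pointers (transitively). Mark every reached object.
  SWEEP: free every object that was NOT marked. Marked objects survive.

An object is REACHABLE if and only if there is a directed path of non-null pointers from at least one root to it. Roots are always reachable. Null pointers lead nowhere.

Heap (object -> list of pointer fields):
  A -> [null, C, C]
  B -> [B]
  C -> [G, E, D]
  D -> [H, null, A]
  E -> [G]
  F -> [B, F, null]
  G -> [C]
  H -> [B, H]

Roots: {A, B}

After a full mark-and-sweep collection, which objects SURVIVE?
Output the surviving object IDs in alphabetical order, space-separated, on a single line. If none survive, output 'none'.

Answer: A B C D E G H

Derivation:
Roots: A B
Mark A: refs=null C C, marked=A
Mark B: refs=B, marked=A B
Mark C: refs=G E D, marked=A B C
Mark G: refs=C, marked=A B C G
Mark E: refs=G, marked=A B C E G
Mark D: refs=H null A, marked=A B C D E G
Mark H: refs=B H, marked=A B C D E G H
Unmarked (collected): F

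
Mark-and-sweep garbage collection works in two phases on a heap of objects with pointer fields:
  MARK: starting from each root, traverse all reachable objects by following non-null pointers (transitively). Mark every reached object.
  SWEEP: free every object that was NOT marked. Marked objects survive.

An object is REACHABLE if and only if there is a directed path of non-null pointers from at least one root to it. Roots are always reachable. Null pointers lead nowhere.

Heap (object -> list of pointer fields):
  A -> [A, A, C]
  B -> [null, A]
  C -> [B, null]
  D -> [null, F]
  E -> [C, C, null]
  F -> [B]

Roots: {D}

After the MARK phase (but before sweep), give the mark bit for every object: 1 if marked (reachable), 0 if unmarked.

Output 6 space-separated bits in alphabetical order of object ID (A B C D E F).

Answer: 1 1 1 1 0 1

Derivation:
Roots: D
Mark D: refs=null F, marked=D
Mark F: refs=B, marked=D F
Mark B: refs=null A, marked=B D F
Mark A: refs=A A C, marked=A B D F
Mark C: refs=B null, marked=A B C D F
Unmarked (collected): E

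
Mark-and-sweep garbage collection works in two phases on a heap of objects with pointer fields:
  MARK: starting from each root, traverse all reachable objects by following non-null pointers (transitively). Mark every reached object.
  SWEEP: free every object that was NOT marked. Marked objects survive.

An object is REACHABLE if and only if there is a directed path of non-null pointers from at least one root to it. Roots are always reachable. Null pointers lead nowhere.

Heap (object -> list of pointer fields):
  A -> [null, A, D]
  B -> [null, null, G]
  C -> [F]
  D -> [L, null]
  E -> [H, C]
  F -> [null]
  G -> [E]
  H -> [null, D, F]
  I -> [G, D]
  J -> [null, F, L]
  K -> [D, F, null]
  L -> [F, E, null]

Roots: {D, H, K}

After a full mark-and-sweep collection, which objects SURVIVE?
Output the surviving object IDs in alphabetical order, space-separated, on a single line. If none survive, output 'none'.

Roots: D H K
Mark D: refs=L null, marked=D
Mark H: refs=null D F, marked=D H
Mark K: refs=D F null, marked=D H K
Mark L: refs=F E null, marked=D H K L
Mark F: refs=null, marked=D F H K L
Mark E: refs=H C, marked=D E F H K L
Mark C: refs=F, marked=C D E F H K L
Unmarked (collected): A B G I J

Answer: C D E F H K L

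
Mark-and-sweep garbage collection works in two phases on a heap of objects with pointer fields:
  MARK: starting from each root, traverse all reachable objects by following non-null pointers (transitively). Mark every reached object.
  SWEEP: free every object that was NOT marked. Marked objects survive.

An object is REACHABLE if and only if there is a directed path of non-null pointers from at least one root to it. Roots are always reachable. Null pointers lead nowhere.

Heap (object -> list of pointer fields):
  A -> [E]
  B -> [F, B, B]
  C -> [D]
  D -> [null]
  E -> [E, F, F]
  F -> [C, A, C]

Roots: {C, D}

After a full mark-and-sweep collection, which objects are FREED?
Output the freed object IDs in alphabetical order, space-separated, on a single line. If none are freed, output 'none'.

Roots: C D
Mark C: refs=D, marked=C
Mark D: refs=null, marked=C D
Unmarked (collected): A B E F

Answer: A B E F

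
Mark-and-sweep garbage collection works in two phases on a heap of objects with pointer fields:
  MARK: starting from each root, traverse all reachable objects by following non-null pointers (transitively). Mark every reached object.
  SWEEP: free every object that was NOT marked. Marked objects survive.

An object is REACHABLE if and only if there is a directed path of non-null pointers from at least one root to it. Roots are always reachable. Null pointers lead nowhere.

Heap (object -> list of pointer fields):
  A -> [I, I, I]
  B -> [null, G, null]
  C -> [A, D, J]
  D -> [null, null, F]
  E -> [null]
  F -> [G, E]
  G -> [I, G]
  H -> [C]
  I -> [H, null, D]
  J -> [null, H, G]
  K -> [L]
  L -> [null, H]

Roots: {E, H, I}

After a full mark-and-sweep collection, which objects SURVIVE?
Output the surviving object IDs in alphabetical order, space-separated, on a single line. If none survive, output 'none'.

Roots: E H I
Mark E: refs=null, marked=E
Mark H: refs=C, marked=E H
Mark I: refs=H null D, marked=E H I
Mark C: refs=A D J, marked=C E H I
Mark D: refs=null null F, marked=C D E H I
Mark A: refs=I I I, marked=A C D E H I
Mark J: refs=null H G, marked=A C D E H I J
Mark F: refs=G E, marked=A C D E F H I J
Mark G: refs=I G, marked=A C D E F G H I J
Unmarked (collected): B K L

Answer: A C D E F G H I J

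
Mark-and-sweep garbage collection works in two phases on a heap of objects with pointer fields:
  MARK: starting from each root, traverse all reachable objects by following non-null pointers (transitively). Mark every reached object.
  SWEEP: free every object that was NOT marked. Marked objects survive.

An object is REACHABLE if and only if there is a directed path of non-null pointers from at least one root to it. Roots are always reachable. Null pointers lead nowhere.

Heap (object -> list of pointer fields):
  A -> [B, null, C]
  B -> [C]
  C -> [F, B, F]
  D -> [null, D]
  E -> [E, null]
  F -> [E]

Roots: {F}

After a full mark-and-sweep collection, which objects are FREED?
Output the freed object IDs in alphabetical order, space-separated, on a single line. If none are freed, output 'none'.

Roots: F
Mark F: refs=E, marked=F
Mark E: refs=E null, marked=E F
Unmarked (collected): A B C D

Answer: A B C D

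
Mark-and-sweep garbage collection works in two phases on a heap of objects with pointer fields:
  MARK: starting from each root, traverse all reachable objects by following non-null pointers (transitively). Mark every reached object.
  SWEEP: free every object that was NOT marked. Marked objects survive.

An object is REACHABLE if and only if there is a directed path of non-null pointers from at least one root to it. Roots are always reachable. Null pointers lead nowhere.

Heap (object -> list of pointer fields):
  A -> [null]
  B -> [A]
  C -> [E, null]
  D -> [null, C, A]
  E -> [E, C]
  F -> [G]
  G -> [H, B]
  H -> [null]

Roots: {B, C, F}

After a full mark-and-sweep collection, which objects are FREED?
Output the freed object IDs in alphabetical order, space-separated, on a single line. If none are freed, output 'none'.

Answer: D

Derivation:
Roots: B C F
Mark B: refs=A, marked=B
Mark C: refs=E null, marked=B C
Mark F: refs=G, marked=B C F
Mark A: refs=null, marked=A B C F
Mark E: refs=E C, marked=A B C E F
Mark G: refs=H B, marked=A B C E F G
Mark H: refs=null, marked=A B C E F G H
Unmarked (collected): D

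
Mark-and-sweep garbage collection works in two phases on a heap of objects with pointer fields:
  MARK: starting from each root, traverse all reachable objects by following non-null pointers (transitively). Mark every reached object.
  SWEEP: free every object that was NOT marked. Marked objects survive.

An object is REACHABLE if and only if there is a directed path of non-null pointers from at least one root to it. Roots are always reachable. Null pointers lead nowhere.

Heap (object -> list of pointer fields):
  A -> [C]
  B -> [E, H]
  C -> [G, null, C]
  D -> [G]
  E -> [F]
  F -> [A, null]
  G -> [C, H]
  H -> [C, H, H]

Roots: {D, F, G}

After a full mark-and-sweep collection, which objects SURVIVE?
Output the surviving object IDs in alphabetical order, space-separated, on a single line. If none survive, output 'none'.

Answer: A C D F G H

Derivation:
Roots: D F G
Mark D: refs=G, marked=D
Mark F: refs=A null, marked=D F
Mark G: refs=C H, marked=D F G
Mark A: refs=C, marked=A D F G
Mark C: refs=G null C, marked=A C D F G
Mark H: refs=C H H, marked=A C D F G H
Unmarked (collected): B E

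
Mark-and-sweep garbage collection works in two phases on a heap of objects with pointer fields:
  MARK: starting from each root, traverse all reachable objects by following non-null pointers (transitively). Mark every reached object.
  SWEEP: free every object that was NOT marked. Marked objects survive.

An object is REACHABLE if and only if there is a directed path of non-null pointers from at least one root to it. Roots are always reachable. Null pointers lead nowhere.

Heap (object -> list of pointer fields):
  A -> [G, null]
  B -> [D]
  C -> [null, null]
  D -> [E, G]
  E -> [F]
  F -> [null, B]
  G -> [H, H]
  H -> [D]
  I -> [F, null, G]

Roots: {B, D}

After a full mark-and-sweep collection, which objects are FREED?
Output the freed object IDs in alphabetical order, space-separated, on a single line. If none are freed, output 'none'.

Roots: B D
Mark B: refs=D, marked=B
Mark D: refs=E G, marked=B D
Mark E: refs=F, marked=B D E
Mark G: refs=H H, marked=B D E G
Mark F: refs=null B, marked=B D E F G
Mark H: refs=D, marked=B D E F G H
Unmarked (collected): A C I

Answer: A C I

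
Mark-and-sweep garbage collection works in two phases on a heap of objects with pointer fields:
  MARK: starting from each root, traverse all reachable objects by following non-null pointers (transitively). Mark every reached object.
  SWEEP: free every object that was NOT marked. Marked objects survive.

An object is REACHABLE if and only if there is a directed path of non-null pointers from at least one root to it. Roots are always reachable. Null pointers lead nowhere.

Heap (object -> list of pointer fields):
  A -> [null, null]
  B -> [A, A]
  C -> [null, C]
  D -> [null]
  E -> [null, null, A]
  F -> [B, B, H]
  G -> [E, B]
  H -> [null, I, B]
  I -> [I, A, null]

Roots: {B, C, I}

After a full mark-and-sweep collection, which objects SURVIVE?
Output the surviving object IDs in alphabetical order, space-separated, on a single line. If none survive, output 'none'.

Roots: B C I
Mark B: refs=A A, marked=B
Mark C: refs=null C, marked=B C
Mark I: refs=I A null, marked=B C I
Mark A: refs=null null, marked=A B C I
Unmarked (collected): D E F G H

Answer: A B C I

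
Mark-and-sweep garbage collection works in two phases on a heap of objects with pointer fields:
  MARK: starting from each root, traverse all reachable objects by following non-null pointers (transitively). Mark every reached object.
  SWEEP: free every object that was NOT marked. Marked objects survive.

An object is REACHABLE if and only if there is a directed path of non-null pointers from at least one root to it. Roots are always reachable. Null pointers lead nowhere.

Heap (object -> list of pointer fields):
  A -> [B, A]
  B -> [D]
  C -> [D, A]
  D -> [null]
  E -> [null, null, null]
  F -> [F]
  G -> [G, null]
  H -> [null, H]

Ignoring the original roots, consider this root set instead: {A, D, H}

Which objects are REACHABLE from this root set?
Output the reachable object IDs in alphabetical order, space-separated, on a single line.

Roots: A D H
Mark A: refs=B A, marked=A
Mark D: refs=null, marked=A D
Mark H: refs=null H, marked=A D H
Mark B: refs=D, marked=A B D H
Unmarked (collected): C E F G

Answer: A B D H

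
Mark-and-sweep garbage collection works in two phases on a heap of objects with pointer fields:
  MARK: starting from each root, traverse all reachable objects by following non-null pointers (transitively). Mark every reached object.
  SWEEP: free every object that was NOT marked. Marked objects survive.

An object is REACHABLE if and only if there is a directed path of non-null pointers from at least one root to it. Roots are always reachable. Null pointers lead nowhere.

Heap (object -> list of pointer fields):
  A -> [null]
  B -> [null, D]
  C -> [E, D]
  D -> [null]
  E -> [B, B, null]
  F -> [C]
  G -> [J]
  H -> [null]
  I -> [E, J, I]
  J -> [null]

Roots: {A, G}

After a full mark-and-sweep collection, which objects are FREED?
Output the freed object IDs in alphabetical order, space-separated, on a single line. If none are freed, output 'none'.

Answer: B C D E F H I

Derivation:
Roots: A G
Mark A: refs=null, marked=A
Mark G: refs=J, marked=A G
Mark J: refs=null, marked=A G J
Unmarked (collected): B C D E F H I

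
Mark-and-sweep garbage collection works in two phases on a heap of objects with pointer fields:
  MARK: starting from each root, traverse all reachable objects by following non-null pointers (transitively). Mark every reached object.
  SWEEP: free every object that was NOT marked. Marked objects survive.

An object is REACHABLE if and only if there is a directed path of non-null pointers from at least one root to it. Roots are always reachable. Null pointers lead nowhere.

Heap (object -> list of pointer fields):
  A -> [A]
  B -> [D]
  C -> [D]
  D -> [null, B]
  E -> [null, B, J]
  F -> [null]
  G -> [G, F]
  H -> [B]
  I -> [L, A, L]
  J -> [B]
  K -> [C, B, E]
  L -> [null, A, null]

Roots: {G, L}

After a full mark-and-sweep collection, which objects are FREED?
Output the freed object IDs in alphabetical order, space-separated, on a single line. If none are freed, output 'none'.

Roots: G L
Mark G: refs=G F, marked=G
Mark L: refs=null A null, marked=G L
Mark F: refs=null, marked=F G L
Mark A: refs=A, marked=A F G L
Unmarked (collected): B C D E H I J K

Answer: B C D E H I J K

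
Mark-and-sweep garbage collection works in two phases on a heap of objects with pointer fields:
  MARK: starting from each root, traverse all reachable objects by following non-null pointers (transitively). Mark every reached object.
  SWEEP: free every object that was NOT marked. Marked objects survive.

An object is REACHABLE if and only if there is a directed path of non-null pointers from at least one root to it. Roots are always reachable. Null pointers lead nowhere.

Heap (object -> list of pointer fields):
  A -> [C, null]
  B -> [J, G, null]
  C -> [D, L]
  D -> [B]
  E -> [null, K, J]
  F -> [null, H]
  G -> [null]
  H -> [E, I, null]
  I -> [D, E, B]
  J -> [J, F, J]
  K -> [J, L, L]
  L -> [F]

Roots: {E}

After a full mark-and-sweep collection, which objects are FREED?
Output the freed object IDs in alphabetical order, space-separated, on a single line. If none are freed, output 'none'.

Roots: E
Mark E: refs=null K J, marked=E
Mark K: refs=J L L, marked=E K
Mark J: refs=J F J, marked=E J K
Mark L: refs=F, marked=E J K L
Mark F: refs=null H, marked=E F J K L
Mark H: refs=E I null, marked=E F H J K L
Mark I: refs=D E B, marked=E F H I J K L
Mark D: refs=B, marked=D E F H I J K L
Mark B: refs=J G null, marked=B D E F H I J K L
Mark G: refs=null, marked=B D E F G H I J K L
Unmarked (collected): A C

Answer: A C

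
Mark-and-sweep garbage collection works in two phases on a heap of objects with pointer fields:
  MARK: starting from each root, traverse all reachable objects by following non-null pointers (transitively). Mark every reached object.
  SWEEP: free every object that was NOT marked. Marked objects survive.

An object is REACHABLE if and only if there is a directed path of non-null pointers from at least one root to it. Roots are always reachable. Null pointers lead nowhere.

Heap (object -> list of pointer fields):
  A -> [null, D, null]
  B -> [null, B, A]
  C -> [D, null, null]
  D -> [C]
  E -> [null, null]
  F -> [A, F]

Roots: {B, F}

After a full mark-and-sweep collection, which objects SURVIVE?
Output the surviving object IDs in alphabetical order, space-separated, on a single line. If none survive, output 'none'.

Roots: B F
Mark B: refs=null B A, marked=B
Mark F: refs=A F, marked=B F
Mark A: refs=null D null, marked=A B F
Mark D: refs=C, marked=A B D F
Mark C: refs=D null null, marked=A B C D F
Unmarked (collected): E

Answer: A B C D F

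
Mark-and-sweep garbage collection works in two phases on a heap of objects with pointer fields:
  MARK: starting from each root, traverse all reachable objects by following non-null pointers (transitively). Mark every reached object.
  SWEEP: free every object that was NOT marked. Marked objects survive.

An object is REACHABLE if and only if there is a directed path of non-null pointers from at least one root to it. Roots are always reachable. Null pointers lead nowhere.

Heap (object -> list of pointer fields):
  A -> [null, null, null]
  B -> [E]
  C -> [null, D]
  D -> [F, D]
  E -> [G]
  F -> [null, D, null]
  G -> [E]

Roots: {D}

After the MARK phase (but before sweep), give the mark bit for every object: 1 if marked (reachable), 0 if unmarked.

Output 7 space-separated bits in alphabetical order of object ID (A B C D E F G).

Answer: 0 0 0 1 0 1 0

Derivation:
Roots: D
Mark D: refs=F D, marked=D
Mark F: refs=null D null, marked=D F
Unmarked (collected): A B C E G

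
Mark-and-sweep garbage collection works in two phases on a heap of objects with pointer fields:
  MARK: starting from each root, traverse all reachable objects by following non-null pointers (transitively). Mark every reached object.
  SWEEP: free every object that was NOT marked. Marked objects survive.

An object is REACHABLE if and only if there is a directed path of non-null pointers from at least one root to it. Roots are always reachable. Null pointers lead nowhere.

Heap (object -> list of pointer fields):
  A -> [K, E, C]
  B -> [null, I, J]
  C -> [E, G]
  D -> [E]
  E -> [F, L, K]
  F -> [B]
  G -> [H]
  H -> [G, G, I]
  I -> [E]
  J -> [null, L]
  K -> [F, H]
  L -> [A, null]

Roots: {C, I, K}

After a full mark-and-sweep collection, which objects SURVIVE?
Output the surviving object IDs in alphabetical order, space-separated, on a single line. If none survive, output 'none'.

Answer: A B C E F G H I J K L

Derivation:
Roots: C I K
Mark C: refs=E G, marked=C
Mark I: refs=E, marked=C I
Mark K: refs=F H, marked=C I K
Mark E: refs=F L K, marked=C E I K
Mark G: refs=H, marked=C E G I K
Mark F: refs=B, marked=C E F G I K
Mark H: refs=G G I, marked=C E F G H I K
Mark L: refs=A null, marked=C E F G H I K L
Mark B: refs=null I J, marked=B C E F G H I K L
Mark A: refs=K E C, marked=A B C E F G H I K L
Mark J: refs=null L, marked=A B C E F G H I J K L
Unmarked (collected): D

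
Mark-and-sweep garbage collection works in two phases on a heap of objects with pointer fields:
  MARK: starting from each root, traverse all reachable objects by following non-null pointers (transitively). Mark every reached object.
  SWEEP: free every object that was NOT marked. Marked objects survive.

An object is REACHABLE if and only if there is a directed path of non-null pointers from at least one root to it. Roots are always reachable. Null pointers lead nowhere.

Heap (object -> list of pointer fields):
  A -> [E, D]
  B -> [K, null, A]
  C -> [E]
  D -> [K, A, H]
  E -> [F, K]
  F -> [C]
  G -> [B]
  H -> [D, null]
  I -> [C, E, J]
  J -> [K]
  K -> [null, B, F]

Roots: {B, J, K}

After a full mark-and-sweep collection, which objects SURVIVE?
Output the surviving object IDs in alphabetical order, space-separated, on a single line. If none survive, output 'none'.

Roots: B J K
Mark B: refs=K null A, marked=B
Mark J: refs=K, marked=B J
Mark K: refs=null B F, marked=B J K
Mark A: refs=E D, marked=A B J K
Mark F: refs=C, marked=A B F J K
Mark E: refs=F K, marked=A B E F J K
Mark D: refs=K A H, marked=A B D E F J K
Mark C: refs=E, marked=A B C D E F J K
Mark H: refs=D null, marked=A B C D E F H J K
Unmarked (collected): G I

Answer: A B C D E F H J K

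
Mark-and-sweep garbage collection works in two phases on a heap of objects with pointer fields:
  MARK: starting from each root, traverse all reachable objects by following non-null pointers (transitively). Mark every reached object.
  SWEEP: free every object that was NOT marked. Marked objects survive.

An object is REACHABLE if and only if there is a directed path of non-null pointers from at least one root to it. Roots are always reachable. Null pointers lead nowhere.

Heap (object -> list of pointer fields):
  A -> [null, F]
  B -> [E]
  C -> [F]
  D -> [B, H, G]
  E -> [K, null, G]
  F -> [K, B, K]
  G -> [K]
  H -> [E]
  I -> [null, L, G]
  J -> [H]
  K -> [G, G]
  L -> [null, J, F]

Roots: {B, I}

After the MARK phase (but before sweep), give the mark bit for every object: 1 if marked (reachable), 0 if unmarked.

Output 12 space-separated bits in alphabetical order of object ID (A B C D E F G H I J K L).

Answer: 0 1 0 0 1 1 1 1 1 1 1 1

Derivation:
Roots: B I
Mark B: refs=E, marked=B
Mark I: refs=null L G, marked=B I
Mark E: refs=K null G, marked=B E I
Mark L: refs=null J F, marked=B E I L
Mark G: refs=K, marked=B E G I L
Mark K: refs=G G, marked=B E G I K L
Mark J: refs=H, marked=B E G I J K L
Mark F: refs=K B K, marked=B E F G I J K L
Mark H: refs=E, marked=B E F G H I J K L
Unmarked (collected): A C D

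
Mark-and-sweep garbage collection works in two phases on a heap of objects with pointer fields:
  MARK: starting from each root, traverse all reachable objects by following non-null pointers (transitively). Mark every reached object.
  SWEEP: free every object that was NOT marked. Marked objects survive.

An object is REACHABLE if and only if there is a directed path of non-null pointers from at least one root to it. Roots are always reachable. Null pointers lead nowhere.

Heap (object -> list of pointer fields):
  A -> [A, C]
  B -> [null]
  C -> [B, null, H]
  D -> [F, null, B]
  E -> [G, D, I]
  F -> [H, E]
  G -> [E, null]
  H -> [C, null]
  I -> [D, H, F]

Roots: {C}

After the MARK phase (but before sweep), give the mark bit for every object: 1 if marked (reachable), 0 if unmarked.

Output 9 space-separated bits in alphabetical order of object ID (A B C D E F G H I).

Roots: C
Mark C: refs=B null H, marked=C
Mark B: refs=null, marked=B C
Mark H: refs=C null, marked=B C H
Unmarked (collected): A D E F G I

Answer: 0 1 1 0 0 0 0 1 0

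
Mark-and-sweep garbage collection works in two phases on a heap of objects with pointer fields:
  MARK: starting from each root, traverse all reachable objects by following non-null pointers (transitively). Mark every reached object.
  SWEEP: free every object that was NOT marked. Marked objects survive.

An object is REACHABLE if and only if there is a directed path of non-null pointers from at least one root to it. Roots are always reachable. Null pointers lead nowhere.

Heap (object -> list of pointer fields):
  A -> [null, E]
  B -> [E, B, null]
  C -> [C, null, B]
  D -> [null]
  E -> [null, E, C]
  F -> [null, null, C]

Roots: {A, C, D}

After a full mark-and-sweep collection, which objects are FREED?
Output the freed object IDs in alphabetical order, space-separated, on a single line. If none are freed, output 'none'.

Roots: A C D
Mark A: refs=null E, marked=A
Mark C: refs=C null B, marked=A C
Mark D: refs=null, marked=A C D
Mark E: refs=null E C, marked=A C D E
Mark B: refs=E B null, marked=A B C D E
Unmarked (collected): F

Answer: F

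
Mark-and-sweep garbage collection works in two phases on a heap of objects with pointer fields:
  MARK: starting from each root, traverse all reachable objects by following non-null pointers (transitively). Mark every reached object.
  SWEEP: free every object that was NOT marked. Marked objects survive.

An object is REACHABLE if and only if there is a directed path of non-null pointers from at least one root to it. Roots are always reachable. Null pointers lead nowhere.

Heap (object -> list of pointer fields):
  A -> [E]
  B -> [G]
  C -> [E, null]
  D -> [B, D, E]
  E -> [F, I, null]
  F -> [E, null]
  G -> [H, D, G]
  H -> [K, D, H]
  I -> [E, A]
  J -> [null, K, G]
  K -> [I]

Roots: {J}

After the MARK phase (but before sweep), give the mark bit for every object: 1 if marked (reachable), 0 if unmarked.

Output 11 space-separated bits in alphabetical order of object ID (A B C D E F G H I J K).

Answer: 1 1 0 1 1 1 1 1 1 1 1

Derivation:
Roots: J
Mark J: refs=null K G, marked=J
Mark K: refs=I, marked=J K
Mark G: refs=H D G, marked=G J K
Mark I: refs=E A, marked=G I J K
Mark H: refs=K D H, marked=G H I J K
Mark D: refs=B D E, marked=D G H I J K
Mark E: refs=F I null, marked=D E G H I J K
Mark A: refs=E, marked=A D E G H I J K
Mark B: refs=G, marked=A B D E G H I J K
Mark F: refs=E null, marked=A B D E F G H I J K
Unmarked (collected): C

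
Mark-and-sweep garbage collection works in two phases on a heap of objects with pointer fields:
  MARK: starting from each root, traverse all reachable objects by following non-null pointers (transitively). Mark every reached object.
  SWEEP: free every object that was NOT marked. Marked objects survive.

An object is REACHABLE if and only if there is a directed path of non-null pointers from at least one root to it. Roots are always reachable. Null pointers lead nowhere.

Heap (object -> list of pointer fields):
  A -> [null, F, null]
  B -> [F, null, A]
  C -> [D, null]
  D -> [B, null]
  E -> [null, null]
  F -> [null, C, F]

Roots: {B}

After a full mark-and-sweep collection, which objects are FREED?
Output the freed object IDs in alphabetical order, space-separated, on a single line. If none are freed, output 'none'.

Roots: B
Mark B: refs=F null A, marked=B
Mark F: refs=null C F, marked=B F
Mark A: refs=null F null, marked=A B F
Mark C: refs=D null, marked=A B C F
Mark D: refs=B null, marked=A B C D F
Unmarked (collected): E

Answer: E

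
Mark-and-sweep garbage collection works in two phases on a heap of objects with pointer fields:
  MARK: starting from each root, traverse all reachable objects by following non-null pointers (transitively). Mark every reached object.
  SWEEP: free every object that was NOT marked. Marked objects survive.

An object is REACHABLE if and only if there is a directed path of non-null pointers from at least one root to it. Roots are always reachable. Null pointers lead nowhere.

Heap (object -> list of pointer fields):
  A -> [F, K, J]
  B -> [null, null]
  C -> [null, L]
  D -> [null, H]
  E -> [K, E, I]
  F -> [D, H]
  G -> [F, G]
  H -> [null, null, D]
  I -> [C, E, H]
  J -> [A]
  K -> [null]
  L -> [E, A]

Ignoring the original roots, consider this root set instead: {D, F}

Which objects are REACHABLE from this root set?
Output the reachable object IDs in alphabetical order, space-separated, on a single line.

Answer: D F H

Derivation:
Roots: D F
Mark D: refs=null H, marked=D
Mark F: refs=D H, marked=D F
Mark H: refs=null null D, marked=D F H
Unmarked (collected): A B C E G I J K L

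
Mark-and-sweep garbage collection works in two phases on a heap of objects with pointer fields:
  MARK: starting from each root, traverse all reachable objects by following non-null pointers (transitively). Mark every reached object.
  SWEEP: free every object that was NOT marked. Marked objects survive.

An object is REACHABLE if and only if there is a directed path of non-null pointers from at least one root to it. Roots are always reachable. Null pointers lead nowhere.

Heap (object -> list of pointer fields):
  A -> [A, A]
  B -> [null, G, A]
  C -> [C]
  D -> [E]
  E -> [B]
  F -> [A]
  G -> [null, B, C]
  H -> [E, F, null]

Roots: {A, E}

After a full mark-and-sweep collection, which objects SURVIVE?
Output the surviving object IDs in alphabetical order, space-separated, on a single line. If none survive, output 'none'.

Answer: A B C E G

Derivation:
Roots: A E
Mark A: refs=A A, marked=A
Mark E: refs=B, marked=A E
Mark B: refs=null G A, marked=A B E
Mark G: refs=null B C, marked=A B E G
Mark C: refs=C, marked=A B C E G
Unmarked (collected): D F H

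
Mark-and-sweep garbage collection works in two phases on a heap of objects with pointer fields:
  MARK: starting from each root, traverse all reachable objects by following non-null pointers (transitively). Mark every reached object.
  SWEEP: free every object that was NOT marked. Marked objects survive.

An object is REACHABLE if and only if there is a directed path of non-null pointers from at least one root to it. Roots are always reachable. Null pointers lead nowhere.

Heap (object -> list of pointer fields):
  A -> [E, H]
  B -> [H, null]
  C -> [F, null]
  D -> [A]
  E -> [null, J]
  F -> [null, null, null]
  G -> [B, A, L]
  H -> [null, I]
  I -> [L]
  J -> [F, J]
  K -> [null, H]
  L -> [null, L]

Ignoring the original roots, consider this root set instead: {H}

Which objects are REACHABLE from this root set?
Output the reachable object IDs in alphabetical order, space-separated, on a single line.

Answer: H I L

Derivation:
Roots: H
Mark H: refs=null I, marked=H
Mark I: refs=L, marked=H I
Mark L: refs=null L, marked=H I L
Unmarked (collected): A B C D E F G J K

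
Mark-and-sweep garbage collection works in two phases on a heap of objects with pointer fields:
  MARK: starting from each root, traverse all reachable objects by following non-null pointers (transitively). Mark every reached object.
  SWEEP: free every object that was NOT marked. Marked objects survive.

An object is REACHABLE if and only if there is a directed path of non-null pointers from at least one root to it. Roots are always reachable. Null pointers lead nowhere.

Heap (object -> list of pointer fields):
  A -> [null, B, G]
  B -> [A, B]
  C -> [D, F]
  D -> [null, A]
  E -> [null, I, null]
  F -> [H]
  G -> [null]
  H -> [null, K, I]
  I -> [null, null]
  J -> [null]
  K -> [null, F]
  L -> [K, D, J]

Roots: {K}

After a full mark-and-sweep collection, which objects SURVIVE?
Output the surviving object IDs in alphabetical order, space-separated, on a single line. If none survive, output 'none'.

Roots: K
Mark K: refs=null F, marked=K
Mark F: refs=H, marked=F K
Mark H: refs=null K I, marked=F H K
Mark I: refs=null null, marked=F H I K
Unmarked (collected): A B C D E G J L

Answer: F H I K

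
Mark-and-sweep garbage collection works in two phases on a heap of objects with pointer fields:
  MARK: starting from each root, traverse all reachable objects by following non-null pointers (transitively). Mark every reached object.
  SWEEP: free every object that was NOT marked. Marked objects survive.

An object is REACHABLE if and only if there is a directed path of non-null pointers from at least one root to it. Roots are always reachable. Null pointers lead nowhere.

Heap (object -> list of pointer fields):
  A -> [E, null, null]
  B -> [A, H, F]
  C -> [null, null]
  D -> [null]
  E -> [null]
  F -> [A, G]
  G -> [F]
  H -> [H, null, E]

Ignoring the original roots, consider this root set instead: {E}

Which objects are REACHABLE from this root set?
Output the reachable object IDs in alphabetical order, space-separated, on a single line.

Answer: E

Derivation:
Roots: E
Mark E: refs=null, marked=E
Unmarked (collected): A B C D F G H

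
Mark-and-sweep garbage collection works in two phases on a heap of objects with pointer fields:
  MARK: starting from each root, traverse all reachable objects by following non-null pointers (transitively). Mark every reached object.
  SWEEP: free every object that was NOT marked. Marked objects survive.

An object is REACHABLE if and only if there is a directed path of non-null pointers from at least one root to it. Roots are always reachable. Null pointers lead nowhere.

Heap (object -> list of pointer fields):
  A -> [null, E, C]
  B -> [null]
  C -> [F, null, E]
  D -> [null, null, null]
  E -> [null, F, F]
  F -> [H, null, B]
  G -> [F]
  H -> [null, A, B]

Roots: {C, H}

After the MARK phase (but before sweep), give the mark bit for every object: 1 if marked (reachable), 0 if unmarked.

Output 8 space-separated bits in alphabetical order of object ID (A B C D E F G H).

Roots: C H
Mark C: refs=F null E, marked=C
Mark H: refs=null A B, marked=C H
Mark F: refs=H null B, marked=C F H
Mark E: refs=null F F, marked=C E F H
Mark A: refs=null E C, marked=A C E F H
Mark B: refs=null, marked=A B C E F H
Unmarked (collected): D G

Answer: 1 1 1 0 1 1 0 1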